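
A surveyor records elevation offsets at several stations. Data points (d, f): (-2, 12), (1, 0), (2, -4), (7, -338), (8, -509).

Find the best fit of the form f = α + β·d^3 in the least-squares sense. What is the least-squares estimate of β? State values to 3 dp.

Entries of XᵀX: Σ1 = 5, Σd^3 = 856, Σd^3·d^3 = 379922.
Moment sums: Σf = -839, Σd^3·f = -376670.
So XᵀX·[α, β]ᵀ = Xᵀf: [[5, 856]; [856, 379922]]·[α, β]ᵀ = [-839, -376670]ᵀ.
Eliminating β: 379922·(row 1) − 856·(row 2) gives 1166874·α = 379922·(-839) − 856·(-376670) = 3674962, so α = 1837481/583437.
Then β = ((-376670) − 856·(1837481/583437))/379922 = -582583/583437.

β = -0.999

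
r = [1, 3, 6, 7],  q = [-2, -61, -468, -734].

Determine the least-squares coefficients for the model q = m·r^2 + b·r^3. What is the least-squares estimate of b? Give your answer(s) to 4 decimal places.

b = -2.0253

The normal equations are: 3779·m + 24827·b = -53365;  24827·m + 165035·b = -354499.
Δ = 3779·165035 − 24827² = 7287336.
m = ((-53365)·165035 − 24827·(-354499))/7287336 = -330339/404852; b = (3779·(-354499) − 24827·(-53365))/7287336 = -819937/404852.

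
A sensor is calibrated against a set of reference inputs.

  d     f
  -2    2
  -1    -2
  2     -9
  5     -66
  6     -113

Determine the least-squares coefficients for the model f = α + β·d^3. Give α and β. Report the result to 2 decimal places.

α = -3.05, β = -0.51

Forming XᵀX = [[5, 340]; [340, 62410]] and Xᵀf = [-188, -32744]ᵀ gives XᵀX·[α, β]ᵀ = Xᵀf.
det = 5·62410 − 340² = 196450.
α = ((-188)·62410 − 340·(-32744))/196450 = -60012/19645; β = (5·(-32744) − 340·(-188))/196450 = -1996/3929.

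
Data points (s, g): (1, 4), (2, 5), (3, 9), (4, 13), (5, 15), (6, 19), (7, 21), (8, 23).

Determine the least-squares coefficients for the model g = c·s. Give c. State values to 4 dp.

c = 3.0049

Normal-equation sums: Σs·s = 204.
Moment sums: Σs·g = 613.
c = 613/204 = 3.0049.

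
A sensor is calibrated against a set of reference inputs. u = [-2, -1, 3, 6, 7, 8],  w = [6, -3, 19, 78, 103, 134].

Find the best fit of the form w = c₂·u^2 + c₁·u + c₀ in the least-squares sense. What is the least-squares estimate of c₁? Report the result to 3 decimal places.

c₁ = 0.954

Normal-equation sums: Σu^2·u^2 = 7891, Σu^2·u = 1089, Σu^2 = 163, Σu·u = 163, Σu = 21, Σ1 = 6.
And Σu^2·w = 16623, Σu·w = 2309, Σw = 337.
Normal equations: [[7891, 1089, 163]; [1089, 163, 21]; [163, 21, 6]]·[c₂, c₁, c₀]ᵀ = [16623, 2309, 337]ᵀ.
Row-reducing yields c₂ = 62044/30811, c₁ = 29399/30811, c₀ = -57874/30811.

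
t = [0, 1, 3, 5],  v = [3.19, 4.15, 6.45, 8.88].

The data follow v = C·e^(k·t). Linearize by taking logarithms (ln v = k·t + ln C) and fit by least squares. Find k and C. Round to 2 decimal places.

k = 0.20, C = 3.31

Linearized form: ln v = k·t + ln C. From the 4 transformed points,
Over the data: Σt = 9.0000, Σ(t)² = 35.0000, Σln v = 6.6310, Σt·ln v = 17.9344.
Normal system: [[35.0000, 9.0000]; [9.0000, 4]]·[k, ln C]ᵀ = [17.9344, 6.6310]ᵀ.
Δ = 35.0000·4 − (9.0000)² = 59.0000; k = (17.9344·4 − 9.0000·6.6310)/59.0000 = 0.20438, ln C = (35.0000·6.6310 − 9.0000·17.9344)/59.0000 = 1.19790, so C = exp(1.19790) = 3.31316.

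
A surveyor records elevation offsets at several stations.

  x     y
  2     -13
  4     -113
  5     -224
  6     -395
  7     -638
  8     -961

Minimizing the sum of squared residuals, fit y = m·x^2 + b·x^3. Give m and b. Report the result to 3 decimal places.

m = 1.043, b = -2.007

Sums needed: Σx^2·x^2 = 8690, Σx^2·x^3 = 61532, Σx^3·x^3 = 446234.
For Aᵀy: Σx^2·y = -114446, Σx^3·y = -831522.
So AᵀA·[m, b]ᵀ = Aᵀy: [[8690, 61532]; [61532, 446234]]·[m, b]ᵀ = [-114446, -831522]ᵀ.
det = 8690·446234 − 61532² = 91586436.
m = ((-114446)·446234 − 61532·(-831522))/91586436 = 23878835/22896609; b = (8690·(-831522) − 61532·(-114446))/91586436 = -45958727/22896609.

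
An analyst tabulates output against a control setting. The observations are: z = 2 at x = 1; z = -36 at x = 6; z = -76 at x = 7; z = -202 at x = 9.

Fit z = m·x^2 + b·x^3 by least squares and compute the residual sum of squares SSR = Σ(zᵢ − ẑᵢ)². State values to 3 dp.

SSR = 3.985

Sums needed: Σx^2·x^2 = 10259, Σx^2·x^3 = 83633, Σx^3·x^3 = 695747.
And Σx^2·z = -21380, Σx^3·z = -181100.
Normal equations: [[10259, 83633]; [83633, 695747]]·[m, b]ᵀ = [-21380, -181100]ᵀ.
Determinant 10259·695747 − 83633² = 143189784.
m = ((-21380)·695747 − 83633·(-181100))/143189784 = 3762020/1988747; b = (10259·(-181100) − 83633·(-21380))/143189784 = -969880/1988747.
Residuals: 1185354/1988747, 2466468/1988747, -2814912/1988747, 592006/1988747; SSR = 7925960/1988747.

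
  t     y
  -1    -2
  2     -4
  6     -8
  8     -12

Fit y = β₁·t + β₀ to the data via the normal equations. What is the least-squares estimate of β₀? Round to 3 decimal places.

β₀ = -2.462

Setting ∂/∂β₁ … = 0 gives: 105·β₁ + 15·β₀ = -150;  15·β₁ + 4·β₀ = -26.
Δ = 105·4 − 15² = 195.
β₁ = ((-150)·4 − 15·(-26))/195 = -14/13; β₀ = (105·(-26) − 15·(-150))/195 = -32/13.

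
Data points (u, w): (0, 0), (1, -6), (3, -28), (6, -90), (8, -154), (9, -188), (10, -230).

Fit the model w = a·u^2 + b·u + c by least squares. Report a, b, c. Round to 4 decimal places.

Sums needed: Σu^2·u^2 = 22035, Σu^2·u = 2485, Σu^2 = 291, Σu·u = 291, Σu = 37, Σ1 = 7.
And Σu^2·w = -51582, Σu·w = -5854, Σw = -696.
Inverting the 3×3 Gram matrix, [a, b, c]ᵀ = [-44513/22664, -74925/22664, -1737/5666]ᵀ.

a = -1.9640, b = -3.3059, c = -0.3066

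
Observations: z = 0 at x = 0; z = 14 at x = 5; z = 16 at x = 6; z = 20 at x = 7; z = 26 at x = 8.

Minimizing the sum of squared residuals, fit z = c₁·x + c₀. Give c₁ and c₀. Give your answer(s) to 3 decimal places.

MᵀM·[c₁, c₀]ᵀ = Mᵀz reads: 174·c₁ + 26·c₀ = 514;  26·c₁ + 5·c₀ = 76.
(Σx·x = 174, Σx = 26, Σ1 = 5, Σx·z = 514, Σz = 76.)
Eliminating c₀: 5·(row 1) − 26·(row 2) gives 194·c₁ = 5·514 − 26·76 = 594, so c₁ = 297/97.
Then c₀ = (76 − 26·(297/97))/5 = -70/97.

c₁ = 3.062, c₀ = -0.722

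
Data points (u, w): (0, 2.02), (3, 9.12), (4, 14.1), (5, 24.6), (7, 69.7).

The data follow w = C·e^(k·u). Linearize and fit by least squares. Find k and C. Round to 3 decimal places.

k = 0.504, C = 1.984

Taking logs, ln w = k·u + ln C, so regress ln w on u.
Sums: Σu = 19.0000, Σ(u)² = 99.0000, Σln w = 13.0067, Σu·ln w = 62.9392.
Normal system: [[99.0000, 19.0000]; [19.0000, 5]]·[k, ln C]ᵀ = [62.9392, 13.0067]ᵀ.
Slope k = (n·Σu·ln w − Σu·Σln w)/(n·Σ(u)² − (Σu)²) = (5·62.9392 − 19.0000·13.0067)/134.0000 = 0.50425; ln C = (Σln w − k·Σu)/n = 0.68520, so C = exp(0.68520) = 1.98417.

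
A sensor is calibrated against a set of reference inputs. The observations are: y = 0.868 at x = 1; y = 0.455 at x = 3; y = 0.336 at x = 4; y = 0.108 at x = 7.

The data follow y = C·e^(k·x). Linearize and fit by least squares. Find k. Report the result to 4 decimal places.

k = -0.3481

Taking logs, ln y = k·x + ln C, so regress ln y on x.
Σx = 15.0000, Σ(x)² = 75.0000, Σln y = -4.2453, Σx·ln y = -22.4459.
Equations: 75.0000·k + 15.0000·ln C = -22.4459;  15.0000·k + 4·ln C = -4.2453.
Slope k = (n·Σx·ln y − Σx·Σln y)/(n·Σ(x)² − (Σx)²) = (4·-22.4459 − 15.0000·-4.2453)/75.0000 = -0.34806; ln C = (Σln y − k·Σx)/n = 0.24389.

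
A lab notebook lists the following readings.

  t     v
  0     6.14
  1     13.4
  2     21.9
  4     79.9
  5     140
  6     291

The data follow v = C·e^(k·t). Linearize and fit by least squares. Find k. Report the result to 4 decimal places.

With ln vᵢ as the transformed response and tᵢ as the regressor:
Over the data: Σt = 18.0000, Σ(t)² = 82.0000, Σln v = 22.4923, Σt·ln v = 85.0395.
Normal system: [[82.0000, 18.0000]; [18.0000, 6]]·[k, ln C]ᵀ = [85.0395, 22.4923]ᵀ.
Solving (det = 168.0000): k = 0.62723, ln C = 1.86702.

k = 0.6272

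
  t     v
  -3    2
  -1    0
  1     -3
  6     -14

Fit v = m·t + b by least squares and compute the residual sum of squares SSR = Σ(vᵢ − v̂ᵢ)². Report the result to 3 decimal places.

SSR = 3.408

Compute the Gram sums: Σt·t = 47, Σt = 3, Σ1 = 4.
And Σt·v = -93, Σv = -15.
Normal equations: [[47, 3]; [3, 4]]·[m, b]ᵀ = [-93, -15]ᵀ.
Δ = 47·4 − 3² = 179.
m = ((-93)·4 − 3·(-15))/179 = -327/179; b = (47·(-15) − 3·(-93))/179 = -426/179.
Residuals: -197/179, 99/179, 216/179, -118/179; SSR = 610/179.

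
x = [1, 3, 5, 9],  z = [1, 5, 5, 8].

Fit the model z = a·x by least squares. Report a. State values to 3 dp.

The normal system AᵀA·[a]ᵀ = Aᵀz is [[116]]·[a]ᵀ = [113]ᵀ.
a = 113/116 = 0.974138.

a = 0.974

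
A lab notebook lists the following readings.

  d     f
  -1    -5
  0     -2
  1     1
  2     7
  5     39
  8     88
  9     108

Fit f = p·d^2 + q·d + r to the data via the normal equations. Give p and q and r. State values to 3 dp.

From the data, Σd^2·d^2 = 11300, Σd^2·d = 1374, Σd^2 = 176, Σd·d = 176, Σd = 24, Σ1 = 7.
For Aᵀf: Σd^2·f = 15379, Σd·f = 1891, Σf = 236.
Normal equations: [[11300, 1374, 176]; [1374, 176, 24]; [176, 24, 7]]·[p, q, r]ᵀ = [15379, 1891, 236]ᵀ.
Row-reducing yields p = 25755/25246, q = 79673/25246, r = -34784/12623.

p = 1.020, q = 3.156, r = -2.756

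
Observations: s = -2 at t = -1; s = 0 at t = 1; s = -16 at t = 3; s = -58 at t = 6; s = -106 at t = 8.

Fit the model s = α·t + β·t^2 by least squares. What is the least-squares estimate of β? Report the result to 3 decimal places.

From the data, Σt·t = 111, Σt·t^2 = 755, Σt^2·t^2 = 5475.
For Xᵀs: Σt·s = -1242, Σt^2·s = -9018.
Δ = 111·5475 − 755² = 37700.
α = ((-1242)·5475 − 755·(-9018))/37700 = 432/1885; β = (111·(-9018) − 755·(-1242))/37700 = -15822/9425.

β = -1.679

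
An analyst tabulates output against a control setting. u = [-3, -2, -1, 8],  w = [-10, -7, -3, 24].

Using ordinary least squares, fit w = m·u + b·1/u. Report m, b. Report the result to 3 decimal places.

Setting ∂/∂m … = 0 gives: 78·m + 4·b = 239;  4·m + (793/576)·b = 77/6.
Eliminating b: (793/576)·(row 1) − 4·(row 2) gives (8773/96)·m = (793/576)·239 − 4·(77/6) = 159959/576, so m = 159959/52638.
Then b = ((77/6) − 4·(159959/52638))/(793/576) = 4320/8773.

m = 3.039, b = 0.492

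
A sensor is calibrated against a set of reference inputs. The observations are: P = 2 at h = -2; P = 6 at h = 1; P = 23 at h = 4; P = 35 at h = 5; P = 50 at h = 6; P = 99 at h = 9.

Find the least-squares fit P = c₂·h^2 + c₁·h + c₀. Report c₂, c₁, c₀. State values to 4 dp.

Sums needed: Σh^2·h^2 = 8755, Σh^2·h = 1127, Σh^2 = 163, Σh·h = 163, Σh = 23, Σ1 = 6.
Moment sums: Σh^2·P = 11076, Σh·P = 1460, ΣP = 215.
Inverting the 3×3 Gram matrix, [c₂, c₁, c₀]ᵀ = [54353/53715, 91664/53715, 32273/17905]ᵀ.

c₂ = 1.0119, c₁ = 1.7065, c₀ = 1.8025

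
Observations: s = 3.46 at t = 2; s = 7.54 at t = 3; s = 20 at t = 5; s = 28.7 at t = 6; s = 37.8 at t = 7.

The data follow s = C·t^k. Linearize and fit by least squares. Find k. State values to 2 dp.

k = 1.91

Let Y = ln s. Fitting Y = k·ln t + ln C by least squares:
AᵀA = [[11.2747, 7.1389]; [7.1389, 5]], rhs = [20.9842, 13.2464]ᵀ  (here Σln t = 7.1389, Σ(ln t)² = 11.2747, Σln s = 13.2464, Σln t·ln s = 20.9842).
Slope k = (n·Σln t·ln s − Σln t·Σln s)/(n·Σ(ln t)² − (Σln t)²) = (5·20.9842 − 7.1389·13.2464)/5.4099 = 1.91434; ln C = (Σln s − k·Σln t)/n = -0.08395.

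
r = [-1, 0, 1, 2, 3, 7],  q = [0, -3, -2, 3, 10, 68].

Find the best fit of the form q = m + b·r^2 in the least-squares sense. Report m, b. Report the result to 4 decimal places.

From the data, Σ1 = 6, Σr^2 = 64, Σr^2·r^2 = 2500.
And Σq = 76, Σr^2·q = 3432.
Normal equations: [[6, 64]; [64, 2500]]·[m, b]ᵀ = [76, 3432]ᵀ.
det = 6·2500 − 64² = 10904.
m = (76·2500 − 64·3432)/10904 = -3706/1363; b = (6·3432 − 64·76)/10904 = 1966/1363.

m = -2.7190, b = 1.4424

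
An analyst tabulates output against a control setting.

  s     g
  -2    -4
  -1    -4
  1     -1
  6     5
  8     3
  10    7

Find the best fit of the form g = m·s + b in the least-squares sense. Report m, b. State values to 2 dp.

With design matrix M, MᵀM = [[206, 22]; [22, 6]] and Mᵀg = [135, 6]ᵀ.
det = 206·6 − 22² = 752.
m = (135·6 − 22·6)/752 = 339/376; b = (206·6 − 22·135)/752 = -867/376.

m = 0.90, b = -2.31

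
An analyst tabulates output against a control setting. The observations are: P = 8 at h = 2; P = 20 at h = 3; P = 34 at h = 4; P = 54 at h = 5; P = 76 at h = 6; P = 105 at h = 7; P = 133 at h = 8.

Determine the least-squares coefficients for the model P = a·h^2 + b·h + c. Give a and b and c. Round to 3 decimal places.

Setting ∂/∂a … = 0 gives: 8771·a + 1295·b + 203·c = 18499;  1295·a + 203·b + 35·c = 2737;  203·a + 35·b + 7·c = 430.
(Σh^2·h^2 = 8771, Σh^2·h = 1295, Σh^2 = 203, Σh·h = 203, Σh = 35, Σ1 = 7, Σh^2·P = 18499, Σh·P = 2737, ΣP = 430.)
Solving the 3×3 system (Gaussian elimination) gives a = 53/28, b = 57/28, c = -51/14.

a = 1.893, b = 2.036, c = -3.643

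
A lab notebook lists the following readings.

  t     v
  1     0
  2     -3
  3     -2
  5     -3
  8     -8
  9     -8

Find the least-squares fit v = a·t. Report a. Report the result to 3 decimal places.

a = -0.886

Setting ∂/∂a … = 0 gives: 184·a = -163.
(Σt·t = 184, Σt·v = -163.)
Hence a = -163 / 184 ≈ -0.88587.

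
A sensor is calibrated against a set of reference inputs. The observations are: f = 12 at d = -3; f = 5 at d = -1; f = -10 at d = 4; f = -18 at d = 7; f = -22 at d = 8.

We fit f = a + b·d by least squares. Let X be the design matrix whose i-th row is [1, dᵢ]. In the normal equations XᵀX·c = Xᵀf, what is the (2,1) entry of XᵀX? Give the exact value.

15

Row 2 ↔ basis d, column 1 ↔ basis 1, so (XᵀX)_{2,1} = Σᵢ d = (-3)·(1) + (-1)·(1) + (4)·(1) + (7)·(1) + (8)·(1) = 15.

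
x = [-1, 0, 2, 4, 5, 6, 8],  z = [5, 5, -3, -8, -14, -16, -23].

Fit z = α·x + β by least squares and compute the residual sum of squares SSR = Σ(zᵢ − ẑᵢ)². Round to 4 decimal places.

Setting ∂/∂α … = 0 gives: 146·α + 24·β = -393;  24·α + 7·β = -54.
Determinant 146·7 − 24² = 446.
α = ((-393)·7 − 24·(-54))/446 = -1455/446; β = (146·(-54) − 24·(-393))/446 = 774/223.
Residuals: -773/446, 341/223, 12/223, 352/223, -517/446, 23/223, -83/223; SSR = 4161/446.

SSR = 9.3296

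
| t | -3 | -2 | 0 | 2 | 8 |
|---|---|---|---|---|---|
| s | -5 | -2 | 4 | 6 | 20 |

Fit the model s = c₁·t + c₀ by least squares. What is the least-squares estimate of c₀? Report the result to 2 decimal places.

c₀ = 2.39

The normal equations are: 81·c₁ + 5·c₀ = 191;  5·c₁ + 5·c₀ = 23.
det = 81·5 − 5² = 380.
c₁ = (191·5 − 5·23)/380 = 42/19; c₀ = (81·23 − 5·191)/380 = 227/95.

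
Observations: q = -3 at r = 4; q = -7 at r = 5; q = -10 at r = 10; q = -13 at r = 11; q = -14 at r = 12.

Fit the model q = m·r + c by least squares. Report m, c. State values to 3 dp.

Sums needed: Σr·r = 406, Σr = 42, Σ1 = 5.
For Xᵀq: Σr·q = -458, Σq = -47.
So XᵀX·[m, c]ᵀ = Xᵀq: [[406, 42]; [42, 5]]·[m, c]ᵀ = [-458, -47]ᵀ.
Determinant 406·5 − 42² = 266.
m = ((-458)·5 − 42·(-47))/266 = -158/133; c = (406·(-47) − 42·(-458))/266 = 11/19.

m = -1.188, c = 0.579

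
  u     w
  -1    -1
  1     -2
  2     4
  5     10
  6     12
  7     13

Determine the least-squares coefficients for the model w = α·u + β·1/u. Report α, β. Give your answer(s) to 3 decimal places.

α = 2.012, β = -2.230

The normal equations are: 116·α + 6·β = 220;  6·α + (51557/22050)·β = 48/7.
(Σu·u = 116, Σu·1/u = 6, Σ1/u·1/u = 51557/22050, Σu·w = 220, Σ1/u·w = 48/7.)
Determinant 116·(51557/22050) − 6² = 2593406/11025.
α = (220·(51557/22050) − 6·(48/7))/(2593406/11025) = 2608835/1296703; β = (116·(48/7) − 6·220)/(2593406/11025) = -2891700/1296703.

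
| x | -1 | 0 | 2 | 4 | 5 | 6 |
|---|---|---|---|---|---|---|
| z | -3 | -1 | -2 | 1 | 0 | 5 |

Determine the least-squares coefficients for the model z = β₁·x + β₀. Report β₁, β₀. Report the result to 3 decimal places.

The normal system AᵀA·[β₁, β₀]ᵀ = Aᵀz is [[82, 16]; [16, 6]]·[β₁, β₀]ᵀ = [33, 0]ᵀ.
det = 82·6 − 16² = 236.
β₁ = (33·6 − 16·0)/236 = 99/118; β₀ = (82·0 − 16·33)/236 = -132/59.

β₁ = 0.839, β₀ = -2.237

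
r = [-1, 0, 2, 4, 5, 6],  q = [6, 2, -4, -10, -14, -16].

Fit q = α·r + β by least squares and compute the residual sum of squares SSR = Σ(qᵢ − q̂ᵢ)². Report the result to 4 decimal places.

SSR = 1.0847

Entries of AᵀA: Σr·r = 82, Σr = 16, Σ1 = 6.
Right-hand side: Σr·q = -220, Σq = -36.
Δ = 82·6 − 16² = 236.
α = ((-220)·6 − 16·(-36))/236 = -186/59; β = (82·(-36) − 16·(-220))/236 = 142/59.
Residuals: 26/59, -24/59, -6/59, 12/59, -38/59, 30/59; SSR = 64/59.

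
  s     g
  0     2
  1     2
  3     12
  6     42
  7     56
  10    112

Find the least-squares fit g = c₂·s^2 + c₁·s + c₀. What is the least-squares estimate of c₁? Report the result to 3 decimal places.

With design matrix M, MᵀM = [[13779, 1587, 195]; [1587, 195, 27]; [195, 27, 6]] and Mᵀg = [15566, 1802, 226]ᵀ.
Inverting the 3×3 Gram matrix, [c₂, c₁, c₀]ᵀ = [2627/2420, 133/660, 2686/1815]ᵀ.

c₁ = 0.202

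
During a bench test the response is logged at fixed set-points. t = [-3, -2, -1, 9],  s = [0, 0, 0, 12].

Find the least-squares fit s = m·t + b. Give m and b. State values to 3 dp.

The normal equations are: 95·m + 3·b = 108;  3·m + 4·b = 12.
(Σt·t = 95, Σt = 3, Σ1 = 4, Σt·s = 108, Σs = 12.)
Eliminating b: 4·(row 1) − 3·(row 2) gives 371·m = 4·108 − 3·12 = 396, so m = 396/371.
Then b = (12 − 3·(396/371))/4 = 816/371.

m = 1.067, b = 2.199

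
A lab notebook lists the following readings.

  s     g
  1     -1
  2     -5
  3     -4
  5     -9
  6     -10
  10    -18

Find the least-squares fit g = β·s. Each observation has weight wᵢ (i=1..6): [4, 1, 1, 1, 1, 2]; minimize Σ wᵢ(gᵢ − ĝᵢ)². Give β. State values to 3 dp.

β = -1.766

Compute the Gram sums: Σwᵢ·s·s = 278.
Right-hand side: Σwᵢ·s·g = -491.
β = (-491)/278 = -1.76619.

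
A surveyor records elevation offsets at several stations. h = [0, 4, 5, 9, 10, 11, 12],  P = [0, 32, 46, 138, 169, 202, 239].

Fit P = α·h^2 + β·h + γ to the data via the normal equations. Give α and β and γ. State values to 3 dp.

Forming MᵀM = [[52819, 4977, 487]; [4977, 487, 51]; [487, 51, 7]] and MᵀP = [88598, 8380, 826]ᵀ gives MᵀM·[α, β, γ]ᵀ = MᵀP.
Inverting the 3×3 Gram matrix, [α, β, γ]ᵀ = [382483/252561, 144492/84187, 34127/252561]ᵀ.

α = 1.514, β = 1.716, γ = 0.135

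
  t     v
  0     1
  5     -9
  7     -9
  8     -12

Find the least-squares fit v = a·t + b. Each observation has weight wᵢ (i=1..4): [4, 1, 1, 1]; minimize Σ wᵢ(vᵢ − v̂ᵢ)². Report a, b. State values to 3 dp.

a = -1.604, b = 0.869

Entries of MᵀWM: Σwᵢ·t·t = 138, Σwᵢ·t = 20, Σwᵢ·1 = 7.
For MᵀWv: Σwᵢ·t·v = -204, Σwᵢ·v = -26.
det = 138·7 − 20² = 566.
a = ((-204)·7 − 20·(-26))/566 = -454/283; b = (138·(-26) − 20·(-204))/566 = 246/283.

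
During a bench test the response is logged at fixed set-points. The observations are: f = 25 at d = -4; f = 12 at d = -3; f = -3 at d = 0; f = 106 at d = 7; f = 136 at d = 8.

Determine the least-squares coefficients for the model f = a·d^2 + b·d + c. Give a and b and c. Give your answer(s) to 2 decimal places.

a = 2.03, b = 1.21, c = -2.67

Forming XᵀX = [[6834, 764, 138]; [764, 138, 8]; [138, 8, 5]] and Xᵀf = [14406, 1694, 276]ᵀ gives XᵀX·[a, b, c]ᵀ = Xᵀf.
Row-reducing yields a = 212005/104611, b = 126627/104611, c = -279414/104611.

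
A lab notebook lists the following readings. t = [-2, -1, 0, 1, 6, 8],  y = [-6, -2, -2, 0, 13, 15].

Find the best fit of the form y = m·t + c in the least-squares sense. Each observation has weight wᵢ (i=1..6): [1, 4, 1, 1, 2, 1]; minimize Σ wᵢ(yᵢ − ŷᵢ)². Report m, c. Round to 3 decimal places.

Setting ∂/∂m … = 0 gives: 145·m + 15·c = 296;  15·m + 10·c = 25.
(Σwᵢ·t·t = 145, Σwᵢ·t = 15, Σwᵢ·1 = 10, Σwᵢ·t·y = 296, Σwᵢ·y = 25.)
Determinant 145·10 − 15² = 1225.
m = (296·10 − 15·25)/1225 = 517/245; c = (145·25 − 15·296)/1225 = -163/245.

m = 2.110, c = -0.665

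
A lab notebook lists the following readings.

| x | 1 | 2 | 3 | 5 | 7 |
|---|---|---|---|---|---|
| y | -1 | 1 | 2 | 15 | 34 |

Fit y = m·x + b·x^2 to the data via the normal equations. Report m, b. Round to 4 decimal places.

m = -1.8936, b = 0.9655

The normal system AᵀA·[m, b]ᵀ = Aᵀy is [[88, 504]; [504, 3124]]·[m, b]ᵀ = [320, 2062]ᵀ.
Eliminating b: 3124·(row 1) − 504·(row 2) gives 20896·m = 3124·320 − 504·2062 = -39568, so m = -2473/1306.
Then b = (2062 − 504·(-2473/1306))/3124 = 1261/1306.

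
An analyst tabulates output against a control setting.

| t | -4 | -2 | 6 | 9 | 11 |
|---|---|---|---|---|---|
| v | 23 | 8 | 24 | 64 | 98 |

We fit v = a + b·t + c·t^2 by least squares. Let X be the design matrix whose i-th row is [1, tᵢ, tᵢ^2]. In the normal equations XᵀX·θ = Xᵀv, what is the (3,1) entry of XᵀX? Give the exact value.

258

Row 3 ↔ basis t^2, column 1 ↔ basis 1, so (XᵀX)_{3,1} = Σᵢ t^2 = (16)·(1) + (4)·(1) + (36)·(1) + (81)·(1) + (121)·(1) = 258.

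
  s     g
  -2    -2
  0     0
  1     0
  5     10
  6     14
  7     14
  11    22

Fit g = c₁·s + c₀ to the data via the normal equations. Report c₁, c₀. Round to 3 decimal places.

c₁ = 1.984, c₀ = 0.350

Forming MᵀM = [[236, 28]; [28, 7]] and Mᵀg = [478, 58]ᵀ gives MᵀM·[c₁, c₀]ᵀ = Mᵀg.
Eliminating c₀: 7·(row 1) − 28·(row 2) gives 868·c₁ = 7·478 − 28·58 = 1722, so c₁ = 123/62.
Then c₀ = (58 − 28·(123/62))/7 = 76/217.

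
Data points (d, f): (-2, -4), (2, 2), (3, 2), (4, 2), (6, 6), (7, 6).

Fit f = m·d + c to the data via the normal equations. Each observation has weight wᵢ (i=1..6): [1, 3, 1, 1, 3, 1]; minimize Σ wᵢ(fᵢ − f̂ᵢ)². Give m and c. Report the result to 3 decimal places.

m = 1.111, c = -1.000

Forming AᵀWA = [[198, 36]; [36, 10]] and AᵀWf = [184, 30]ᵀ gives AᵀWA·[m, c]ᵀ = AᵀWf.
Eliminating c: 10·(row 1) − 36·(row 2) gives 684·m = 10·184 − 36·30 = 760, so m = 10/9.
Then c = (30 − 36·(10/9))/10 = -1.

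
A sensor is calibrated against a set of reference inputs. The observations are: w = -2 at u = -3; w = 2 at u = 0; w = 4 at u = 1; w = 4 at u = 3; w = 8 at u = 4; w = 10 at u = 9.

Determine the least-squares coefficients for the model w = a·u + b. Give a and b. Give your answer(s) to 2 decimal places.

XᵀX·[a, b]ᵀ = Xᵀw reads: 116·a + 14·b = 144;  14·a + 6·b = 26.
Determinant 116·6 − 14² = 500.
a = (144·6 − 14·26)/500 = 1; b = (116·26 − 14·144)/500 = 2.

a = 1.00, b = 2.00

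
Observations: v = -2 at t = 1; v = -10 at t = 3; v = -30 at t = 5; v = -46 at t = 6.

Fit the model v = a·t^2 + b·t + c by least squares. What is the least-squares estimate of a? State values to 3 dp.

With design matrix A, AᵀA = [[2003, 369, 71]; [369, 71, 15]; [71, 15, 4]] and Aᵀv = [-2498, -458, -88]ᵀ.
Inverting the 3×3 Gram matrix, [a, b, c]ᵀ = [-327/199, 551/199, -640/199]ᵀ.

a = -1.643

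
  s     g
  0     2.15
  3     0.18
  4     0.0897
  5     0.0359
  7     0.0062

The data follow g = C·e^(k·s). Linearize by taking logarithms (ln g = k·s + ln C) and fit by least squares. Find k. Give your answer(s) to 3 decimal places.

k = -0.831

Taking logs, ln g = k·s + ln C, so regress ln g on s.
Sums: Σs = 19.0000, Σ(s)² = 99.0000, Σln g = -11.7708, Σs·ln g = -67.0071.
Normal system: [[99.0000, 19.0000]; [19.0000, 5]]·[k, ln C]ᵀ = [-67.0071, -11.7708]ᵀ.
Δ = 99.0000·5 − (19.0000)² = 134.0000; k = (-67.0071·5 − 19.0000·-11.7708)/134.0000 = -0.83126, ln C = (99.0000·-11.7708 − 19.0000·-67.0071)/134.0000 = 0.80464.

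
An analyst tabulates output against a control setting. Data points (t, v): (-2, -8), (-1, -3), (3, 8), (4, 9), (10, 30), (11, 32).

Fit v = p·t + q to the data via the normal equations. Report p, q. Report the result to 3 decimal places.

Forming AᵀA = [[251, 25]; [25, 6]] and Aᵀv = [731, 68]ᵀ gives AᵀA·[p, q]ᵀ = Aᵀv.
Δ = 251·6 − 25² = 881.
p = (731·6 − 25·68)/881 = 2686/881; q = (251·68 − 25·731)/881 = -1207/881.

p = 3.049, q = -1.370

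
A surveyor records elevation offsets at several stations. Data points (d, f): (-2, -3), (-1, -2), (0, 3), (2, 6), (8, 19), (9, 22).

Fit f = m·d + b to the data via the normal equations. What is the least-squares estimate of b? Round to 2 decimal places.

b = 1.51

Sums needed: Σd·d = 154, Σd = 16, Σ1 = 6.
For Aᵀf: Σd·f = 370, Σf = 45.
AᵀA·[m, b]ᵀ = Aᵀf becomes [[154, 16]; [16, 6]]·[m, b]ᵀ = [370, 45]ᵀ.
Determinant 154·6 − 16² = 668.
m = (370·6 − 16·45)/668 = 375/167; b = (154·45 − 16·370)/668 = 505/334.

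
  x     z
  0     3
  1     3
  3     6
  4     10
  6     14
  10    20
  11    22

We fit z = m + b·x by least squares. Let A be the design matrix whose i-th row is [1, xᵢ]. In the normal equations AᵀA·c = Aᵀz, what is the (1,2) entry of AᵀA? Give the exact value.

Row 1 ↔ basis 1, column 2 ↔ basis x, so (AᵀA)_{1,2} = Σᵢ x = (1)·(0) + (1)·(1) + (1)·(3) + (1)·(4) + (1)·(6) + (1)·(10) + (1)·(11) = 35.

35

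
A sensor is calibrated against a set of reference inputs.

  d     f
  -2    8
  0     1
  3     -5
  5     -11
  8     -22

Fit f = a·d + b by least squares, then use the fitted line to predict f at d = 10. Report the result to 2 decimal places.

The normal equations are: 102·a + 14·b = -262;  14·a + 5·b = -29.
det = 102·5 − 14² = 314.
a = ((-262)·5 − 14·(-29))/314 = -452/157; b = (102·(-29) − 14·(-262))/314 = 355/157.
At d = 10: f̂ = (-452/157)·(10) + (355/157)·(1) = -4165/157.

f̂ = -26.53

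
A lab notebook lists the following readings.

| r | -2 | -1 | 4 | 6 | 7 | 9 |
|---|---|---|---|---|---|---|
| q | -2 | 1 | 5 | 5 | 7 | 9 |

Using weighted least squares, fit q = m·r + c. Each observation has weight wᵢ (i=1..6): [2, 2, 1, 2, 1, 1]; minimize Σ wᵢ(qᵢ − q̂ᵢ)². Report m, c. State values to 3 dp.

Entries of AᵀWA: Σwᵢ·r·r = 228, Σwᵢ·r = 26, Σwᵢ·1 = 9.
Moment sums: Σwᵢ·r·q = 216, Σwᵢ·q = 29.
Normal equations: [[228, 26]; [26, 9]]·[m, c]ᵀ = [216, 29]ᵀ.
det = 228·9 − 26² = 1376.
m = (216·9 − 26·29)/1376 = 595/688; c = (228·29 − 26·216)/1376 = 249/344.

m = 0.865, c = 0.724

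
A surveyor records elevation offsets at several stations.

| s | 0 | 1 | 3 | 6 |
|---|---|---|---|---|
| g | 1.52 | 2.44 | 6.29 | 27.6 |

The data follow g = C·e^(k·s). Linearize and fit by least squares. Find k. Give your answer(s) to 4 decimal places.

Linearized form: ln g = k·s + ln C. From the 4 transformed points,
XᵀX = [[46.0000, 10.0000]; [10.0000, 4]], rhs = [26.3158, 6.4675]ᵀ  (here Σs = 10.0000, Σ(s)² = 46.0000, Σln g = 6.4675, Σs·ln g = 26.3158).
Δ = 46.0000·4 − (10.0000)² = 84.0000; k = (26.3158·4 − 10.0000·6.4675)/84.0000 = 0.48319, ln C = (46.0000·6.4675 − 10.0000·26.3158)/84.0000 = 0.40889.

k = 0.4832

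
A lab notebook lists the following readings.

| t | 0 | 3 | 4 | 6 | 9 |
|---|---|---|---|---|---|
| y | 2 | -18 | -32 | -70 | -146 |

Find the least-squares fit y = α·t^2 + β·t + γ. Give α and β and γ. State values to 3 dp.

α = -1.569, β = -2.421, γ = 2.398

Normal-equation sums: Σt^2·t^2 = 8194, Σt^2·t = 1036, Σt^2 = 142, Σt·t = 142, Σt = 22, Σ1 = 5.
For Aᵀy: Σt^2·y = -15020, Σt·y = -1916, Σy = -264.
Inverting the 3×3 Gram matrix, [α, β, γ]ᵀ = [-1774/1131, -2738/1131, 904/377]ᵀ.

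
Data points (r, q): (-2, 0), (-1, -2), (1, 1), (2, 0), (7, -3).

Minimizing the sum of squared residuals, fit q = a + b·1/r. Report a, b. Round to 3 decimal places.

Setting ∂/∂a … = 0 gives: 5·a + (1/7)·b = -4;  (1/7)·a + (247/98)·b = 18/7.
Determinant 5·(247/98) − (1/7)² = 1233/98.
a = ((-4)·(247/98) − (1/7)·(18/7))/(1233/98) = -1024/1233; b = (5·(18/7) − (1/7)·(-4))/(1233/98) = 1316/1233.

a = -0.830, b = 1.067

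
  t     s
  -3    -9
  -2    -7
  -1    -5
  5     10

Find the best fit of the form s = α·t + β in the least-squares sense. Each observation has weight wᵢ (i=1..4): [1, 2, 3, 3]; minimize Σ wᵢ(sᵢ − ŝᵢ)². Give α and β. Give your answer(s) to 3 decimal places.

α = 2.434, β = -2.241

The normal equations are: 95·α + 5·β = 220;  5·α + 9·β = -8.
Δ = 95·9 − 5² = 830.
α = (220·9 − 5·(-8))/830 = 202/83; β = (95·(-8) − 5·220)/830 = -186/83.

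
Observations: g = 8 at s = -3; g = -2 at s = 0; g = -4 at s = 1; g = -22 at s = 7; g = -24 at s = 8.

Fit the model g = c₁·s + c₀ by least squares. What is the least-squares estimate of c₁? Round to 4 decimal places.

The normal system XᵀX·[c₁, c₀]ᵀ = Xᵀg is [[123, 13]; [13, 5]]·[c₁, c₀]ᵀ = [-374, -44]ᵀ.
Determinant 123·5 − 13² = 446.
c₁ = ((-374)·5 − 13·(-44))/446 = -649/223; c₀ = (123·(-44) − 13·(-374))/446 = -275/223.

c₁ = -2.9103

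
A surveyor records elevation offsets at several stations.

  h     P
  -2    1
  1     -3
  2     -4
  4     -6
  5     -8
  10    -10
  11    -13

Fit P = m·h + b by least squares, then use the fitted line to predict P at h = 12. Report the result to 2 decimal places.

P̂ = -13.48

Sums needed: Σh·h = 271, Σh = 31, Σ1 = 7.
For AᵀP: Σh·P = -320, ΣP = -43.
AᵀA·[m, b]ᵀ = AᵀP becomes [[271, 31]; [31, 7]]·[m, b]ᵀ = [-320, -43]ᵀ.
det = 271·7 − 31² = 936.
m = ((-320)·7 − 31·(-43))/936 = -907/936; b = (271·(-43) − 31·(-320))/936 = -1733/936.
At h = 12: P̂ = (-907/936)·(12) + (-1733/936)·(1) = -12617/936.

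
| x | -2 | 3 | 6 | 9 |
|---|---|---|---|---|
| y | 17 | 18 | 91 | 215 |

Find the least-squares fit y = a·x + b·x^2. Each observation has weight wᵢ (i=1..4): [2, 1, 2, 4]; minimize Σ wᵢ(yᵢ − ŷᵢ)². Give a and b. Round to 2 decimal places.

The normal equations are: 413·a + 3359·b = 8818;  3359·a + 28949·b = 76510.
Determinant 413·28949 − 3359² = 673056.
a = (8818·28949 − 3359·76510)/673056 = -71867/28044; b = (413·76510 − 3359·8818)/673056 = 82457/28044.

a = -2.56, b = 2.94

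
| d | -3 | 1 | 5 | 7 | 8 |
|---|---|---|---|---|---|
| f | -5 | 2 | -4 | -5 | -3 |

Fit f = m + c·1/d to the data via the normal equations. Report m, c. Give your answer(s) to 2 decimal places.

Forming XᵀX = [[5, 953/840]; [953/840, 837649/705600]] and Xᵀf = [-15, 1493/840]ᵀ gives XᵀX·[m, c]ᵀ = Xᵀf.
det = 5·(837649/705600) − (953/840)² = 820009/176400.
m = ((-15)·(837649/705600) − (953/840)·(1493/840))/(820009/176400) = -3496891/820009; c = (5·(1493/840) − (953/840)·(-15))/(820009/176400) = 4569600/820009.

m = -4.26, c = 5.57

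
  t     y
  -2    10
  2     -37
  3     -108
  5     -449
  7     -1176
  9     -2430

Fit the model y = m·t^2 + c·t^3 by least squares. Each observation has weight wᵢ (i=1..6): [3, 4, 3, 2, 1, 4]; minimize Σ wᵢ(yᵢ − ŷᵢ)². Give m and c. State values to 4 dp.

Compute the Gram sums: Σwᵢ·t^2·t^2 = 30250, Σwᵢ·t^2·t^3 = 260014, Σwᵢ·t^3·t^3 = 2277298.
Moment sums: Σwᵢ·t^2·y = -870782, Σwᵢ·t^3·y = -7611670.
Δ = 30250·2277298 − 260014² = 1280984304.
m = ((-870782)·2277298 − 260014·(-7611670))/1280984304 = -486167957/160123038; c = (30250·(-7611670) − 260014·(-870782))/1280984304 = -479688319/160123038.

m = -3.0362, c = -2.9957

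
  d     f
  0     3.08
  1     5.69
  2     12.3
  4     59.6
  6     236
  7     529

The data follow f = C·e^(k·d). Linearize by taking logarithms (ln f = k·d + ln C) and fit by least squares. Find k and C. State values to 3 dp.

k = 0.741, C = 2.896

Linearized form: ln f = k·d + ln C. From the 6 transformed points,
Σd = 20.0000, Σ(d)² = 106.0000, Σln f = 21.1957, Σd·ln f = 99.7884.
Equations: 106.0000·k + 20.0000·ln C = 99.7884;  20.0000·k + 6·ln C = 21.1957.
Slope k = (n·Σd·ln f − Σd·Σln f)/(n·Σ(d)² − (Σd)²) = (6·99.7884 − 20.0000·21.1957)/236.0000 = 0.74075; ln C = (Σln f − k·Σd)/n = 1.06346, so C = exp(1.06346) = 2.89638.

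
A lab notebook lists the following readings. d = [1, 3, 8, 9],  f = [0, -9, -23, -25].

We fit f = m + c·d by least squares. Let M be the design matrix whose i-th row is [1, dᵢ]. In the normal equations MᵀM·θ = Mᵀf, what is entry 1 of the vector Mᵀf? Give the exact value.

-57

Entry 1 ↔ basis 1, so (Mᵀf)_{1} = Σᵢ fᵢ = (1)·(0) + (1)·(-9) + (1)·(-23) + (1)·(-25) = -57.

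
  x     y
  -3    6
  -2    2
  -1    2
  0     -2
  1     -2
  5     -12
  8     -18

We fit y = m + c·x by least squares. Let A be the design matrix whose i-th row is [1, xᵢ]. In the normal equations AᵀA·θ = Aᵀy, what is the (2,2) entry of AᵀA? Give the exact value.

104

Row 2 ↔ basis x, column 2 ↔ basis x, so (AᵀA)_{2,2} = Σᵢ (x)·(x) = (-3)·(-3) + (-2)·(-2) + (-1)·(-1) + (0)·(0) + (1)·(1) + (5)·(5) + (8)·(8) = 104.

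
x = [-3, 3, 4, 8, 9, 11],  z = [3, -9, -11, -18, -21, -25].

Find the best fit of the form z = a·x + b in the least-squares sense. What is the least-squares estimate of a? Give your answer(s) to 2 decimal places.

a = -1.98

Forming AᵀA = [[300, 32]; [32, 6]] and Aᵀz = [-688, -81]ᵀ gives AᵀA·[a, b]ᵀ = Aᵀz.
Eliminating b: 6·(row 1) − 32·(row 2) gives 776·a = 6·(-688) − 32·(-81) = -1536, so a = -192/97.
Then b = ((-81) − 32·(-192/97))/6 = -571/194.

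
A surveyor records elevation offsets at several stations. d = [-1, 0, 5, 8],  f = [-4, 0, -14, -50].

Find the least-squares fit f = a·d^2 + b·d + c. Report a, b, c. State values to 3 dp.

MᵀM·[a, b, c]ᵀ = Mᵀf reads: 4722·a + 636·b + 90·c = -3554;  636·a + 90·b + 12·c = -466;  90·a + 12·b + 4·c = -68.
Solving the 3×3 system (Gaussian elimination) gives a = -2234/1947, b = 5695/1947, c = 27/649.

a = -1.147, b = 2.925, c = 0.042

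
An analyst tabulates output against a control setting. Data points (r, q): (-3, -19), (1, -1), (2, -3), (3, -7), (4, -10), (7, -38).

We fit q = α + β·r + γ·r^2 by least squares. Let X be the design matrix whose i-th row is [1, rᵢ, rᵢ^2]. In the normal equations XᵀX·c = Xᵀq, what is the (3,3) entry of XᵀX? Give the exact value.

Row 3 ↔ basis r^2, column 3 ↔ basis r^2, so (XᵀX)_{3,3} = Σᵢ (r^2)·(r^2) = (9)·(9) + (1)·(1) + (4)·(4) + (9)·(9) + (16)·(16) + (49)·(49) = 2836.

2836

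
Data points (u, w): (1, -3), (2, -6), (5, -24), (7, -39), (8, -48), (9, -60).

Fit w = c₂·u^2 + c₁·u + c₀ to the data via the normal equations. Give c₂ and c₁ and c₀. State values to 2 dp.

c₂ = -0.49, c₁ = -2.13, c₀ = -0.20

Compute the Gram sums: Σu^2·u^2 = 13700, Σu^2·u = 1718, Σu^2 = 224, Σu·u = 224, Σu = 32, Σ1 = 6.
And Σu^2·w = -10470, Σu·w = -1332, Σw = -180.
XᵀX·[c₂, c₁, c₀]ᵀ = Xᵀw becomes [[13700, 1718, 224]; [1718, 224, 32]; [224, 32, 6]]·[c₂, c₁, c₀]ᵀ = [-10470, -1332, -180]ᵀ.
Inverting the 3×3 Gram matrix, [c₂, c₁, c₀]ᵀ = [-38/77, -821/385, -78/385]ᵀ.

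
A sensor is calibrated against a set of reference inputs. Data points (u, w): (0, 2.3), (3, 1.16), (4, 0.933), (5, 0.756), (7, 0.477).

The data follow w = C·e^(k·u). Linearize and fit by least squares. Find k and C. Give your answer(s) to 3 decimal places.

Linearized form: ln w = k·u + ln C. From the 5 transformed points,
AᵀA = [[99.0000, 19.0000]; [19.0000, 5]], rhs = [-6.4124, -0.1080]ᵀ  (here Σu = 19.0000, Σ(u)² = 99.0000, Σln w = -0.1080, Σu·ln w = -6.4124).
Δ = 99.0000·5 − (19.0000)² = 134.0000; k = (-6.4124·5 − 19.0000·-0.1080)/134.0000 = -0.22396, ln C = (99.0000·-0.1080 − 19.0000·-6.4124)/134.0000 = 0.82945, so C = exp(0.82945) = 2.29205.

k = -0.224, C = 2.292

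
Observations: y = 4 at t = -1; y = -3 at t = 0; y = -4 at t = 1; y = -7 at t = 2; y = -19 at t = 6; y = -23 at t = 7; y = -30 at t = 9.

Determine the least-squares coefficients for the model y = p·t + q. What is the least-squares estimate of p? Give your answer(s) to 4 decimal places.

p = -3.1863

Setting ∂/∂p … = 0 gives: 172·p + 24·q = -567;  24·p + 7·q = -82.
Eliminating q: 7·(row 1) − 24·(row 2) gives 628·p = 7·(-567) − 24·(-82) = -2001, so p = -2001/628.
Then q = ((-82) − 24·(-2001/628))/7 = -124/157.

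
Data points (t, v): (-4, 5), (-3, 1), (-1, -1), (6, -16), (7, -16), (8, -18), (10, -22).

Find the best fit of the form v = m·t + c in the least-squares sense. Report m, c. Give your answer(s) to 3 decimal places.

m = -1.875, c = -3.412

Entries of MᵀM: Σt·t = 275, Σt = 23, Σ1 = 7.
Moment sums: Σt·v = -594, Σv = -67.
Normal equations: [[275, 23]; [23, 7]]·[m, c]ᵀ = [-594, -67]ᵀ.
det = 275·7 − 23² = 1396.
m = ((-594)·7 − 23·(-67))/1396 = -2617/1396; c = (275·(-67) − 23·(-594))/1396 = -4763/1396.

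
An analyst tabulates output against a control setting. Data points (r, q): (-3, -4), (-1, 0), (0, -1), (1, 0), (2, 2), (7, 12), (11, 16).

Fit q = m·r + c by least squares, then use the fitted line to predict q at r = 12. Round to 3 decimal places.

q̂ = 17.910

Entries of AᵀA: Σr·r = 185, Σr = 17, Σ1 = 7.
Moment sums: Σr·q = 276, Σq = 25.
So AᵀA·[m, c]ᵀ = Aᵀq: [[185, 17]; [17, 7]]·[m, c]ᵀ = [276, 25]ᵀ.
Determinant 185·7 − 17² = 1006.
m = (276·7 − 17·25)/1006 = 1507/1006; c = (185·25 − 17·276)/1006 = -67/1006.
At r = 12: q̂ = (1507/1006)·(12) + (-67/1006)·(1) = 18017/1006.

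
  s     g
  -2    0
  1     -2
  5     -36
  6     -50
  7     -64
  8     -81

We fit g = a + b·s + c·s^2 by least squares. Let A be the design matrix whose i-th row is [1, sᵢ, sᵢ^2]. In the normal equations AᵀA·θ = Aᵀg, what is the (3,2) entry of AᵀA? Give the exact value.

Row 3 ↔ basis s^2, column 2 ↔ basis s, so (AᵀA)_{3,2} = Σᵢ (s^2)·(s) = (4)·(-2) + (1)·(1) + (25)·(5) + (36)·(6) + (49)·(7) + (64)·(8) = 1189.

1189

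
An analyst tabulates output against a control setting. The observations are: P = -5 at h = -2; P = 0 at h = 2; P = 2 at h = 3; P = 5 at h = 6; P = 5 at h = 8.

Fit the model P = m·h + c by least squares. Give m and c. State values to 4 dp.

Compute the Gram sums: Σh·h = 117, Σh = 17, Σ1 = 5.
Moment sums: Σh·P = 86, ΣP = 7.
So MᵀM·[m, c]ᵀ = MᵀP: [[117, 17]; [17, 5]]·[m, c]ᵀ = [86, 7]ᵀ.
Determinant 117·5 − 17² = 296.
m = (86·5 − 17·7)/296 = 311/296; c = (117·7 − 17·86)/296 = -643/296.

m = 1.0507, c = -2.1723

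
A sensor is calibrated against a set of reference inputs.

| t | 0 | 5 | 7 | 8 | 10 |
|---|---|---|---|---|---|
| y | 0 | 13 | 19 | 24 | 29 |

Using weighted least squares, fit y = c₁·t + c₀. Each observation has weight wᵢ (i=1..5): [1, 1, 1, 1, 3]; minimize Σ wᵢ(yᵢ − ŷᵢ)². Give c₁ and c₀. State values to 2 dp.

c₁ = 2.95, c₀ = -0.65

Normal-equation sums: Σwᵢ·t·t = 438, Σwᵢ·t = 50, Σwᵢ·1 = 7.
And Σwᵢ·t·y = 1260, Σwᵢ·y = 143.
Normal equations: [[438, 50]; [50, 7]]·[c₁, c₀]ᵀ = [1260, 143]ᵀ.
Δ = 438·7 − 50² = 566.
c₁ = (1260·7 − 50·143)/566 = 835/283; c₀ = (438·143 − 50·1260)/566 = -183/283.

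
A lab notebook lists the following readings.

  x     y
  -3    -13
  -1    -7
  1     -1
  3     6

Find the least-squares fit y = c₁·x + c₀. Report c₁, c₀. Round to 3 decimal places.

c₁ = 3.150, c₀ = -3.750

With design matrix A, AᵀA = [[20, 0]; [0, 4]] and Aᵀy = [63, -15]ᵀ.
Eliminating c₀: 4·(row 1) − 0·(row 2) gives 80·c₁ = 4·63 − 0·(-15) = 252, so c₁ = 63/20.
Then c₀ = ((-15) − 0·(63/20))/4 = -15/4.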